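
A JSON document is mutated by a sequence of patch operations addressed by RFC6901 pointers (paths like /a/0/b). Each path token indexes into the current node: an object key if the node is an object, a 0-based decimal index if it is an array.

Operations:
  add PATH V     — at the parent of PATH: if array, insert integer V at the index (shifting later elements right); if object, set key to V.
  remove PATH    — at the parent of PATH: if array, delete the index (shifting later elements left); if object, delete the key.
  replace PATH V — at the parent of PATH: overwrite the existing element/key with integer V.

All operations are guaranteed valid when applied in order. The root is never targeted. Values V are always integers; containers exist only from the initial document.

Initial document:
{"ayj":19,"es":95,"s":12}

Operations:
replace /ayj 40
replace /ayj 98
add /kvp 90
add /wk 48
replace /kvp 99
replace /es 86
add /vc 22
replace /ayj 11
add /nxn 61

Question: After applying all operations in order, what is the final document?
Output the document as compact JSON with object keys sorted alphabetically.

After op 1 (replace /ayj 40): {"ayj":40,"es":95,"s":12}
After op 2 (replace /ayj 98): {"ayj":98,"es":95,"s":12}
After op 3 (add /kvp 90): {"ayj":98,"es":95,"kvp":90,"s":12}
After op 4 (add /wk 48): {"ayj":98,"es":95,"kvp":90,"s":12,"wk":48}
After op 5 (replace /kvp 99): {"ayj":98,"es":95,"kvp":99,"s":12,"wk":48}
After op 6 (replace /es 86): {"ayj":98,"es":86,"kvp":99,"s":12,"wk":48}
After op 7 (add /vc 22): {"ayj":98,"es":86,"kvp":99,"s":12,"vc":22,"wk":48}
After op 8 (replace /ayj 11): {"ayj":11,"es":86,"kvp":99,"s":12,"vc":22,"wk":48}
After op 9 (add /nxn 61): {"ayj":11,"es":86,"kvp":99,"nxn":61,"s":12,"vc":22,"wk":48}

Answer: {"ayj":11,"es":86,"kvp":99,"nxn":61,"s":12,"vc":22,"wk":48}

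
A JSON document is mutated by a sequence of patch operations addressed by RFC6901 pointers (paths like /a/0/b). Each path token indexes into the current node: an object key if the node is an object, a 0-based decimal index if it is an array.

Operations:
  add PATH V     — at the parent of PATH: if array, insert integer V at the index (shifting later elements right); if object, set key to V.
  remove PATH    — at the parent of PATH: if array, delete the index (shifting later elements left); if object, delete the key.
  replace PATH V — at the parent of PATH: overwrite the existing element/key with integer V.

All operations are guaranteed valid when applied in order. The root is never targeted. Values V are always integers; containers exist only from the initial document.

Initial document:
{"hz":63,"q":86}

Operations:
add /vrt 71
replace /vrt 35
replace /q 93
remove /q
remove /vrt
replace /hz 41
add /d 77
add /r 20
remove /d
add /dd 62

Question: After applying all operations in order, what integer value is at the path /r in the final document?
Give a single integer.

After op 1 (add /vrt 71): {"hz":63,"q":86,"vrt":71}
After op 2 (replace /vrt 35): {"hz":63,"q":86,"vrt":35}
After op 3 (replace /q 93): {"hz":63,"q":93,"vrt":35}
After op 4 (remove /q): {"hz":63,"vrt":35}
After op 5 (remove /vrt): {"hz":63}
After op 6 (replace /hz 41): {"hz":41}
After op 7 (add /d 77): {"d":77,"hz":41}
After op 8 (add /r 20): {"d":77,"hz":41,"r":20}
After op 9 (remove /d): {"hz":41,"r":20}
After op 10 (add /dd 62): {"dd":62,"hz":41,"r":20}
Value at /r: 20

Answer: 20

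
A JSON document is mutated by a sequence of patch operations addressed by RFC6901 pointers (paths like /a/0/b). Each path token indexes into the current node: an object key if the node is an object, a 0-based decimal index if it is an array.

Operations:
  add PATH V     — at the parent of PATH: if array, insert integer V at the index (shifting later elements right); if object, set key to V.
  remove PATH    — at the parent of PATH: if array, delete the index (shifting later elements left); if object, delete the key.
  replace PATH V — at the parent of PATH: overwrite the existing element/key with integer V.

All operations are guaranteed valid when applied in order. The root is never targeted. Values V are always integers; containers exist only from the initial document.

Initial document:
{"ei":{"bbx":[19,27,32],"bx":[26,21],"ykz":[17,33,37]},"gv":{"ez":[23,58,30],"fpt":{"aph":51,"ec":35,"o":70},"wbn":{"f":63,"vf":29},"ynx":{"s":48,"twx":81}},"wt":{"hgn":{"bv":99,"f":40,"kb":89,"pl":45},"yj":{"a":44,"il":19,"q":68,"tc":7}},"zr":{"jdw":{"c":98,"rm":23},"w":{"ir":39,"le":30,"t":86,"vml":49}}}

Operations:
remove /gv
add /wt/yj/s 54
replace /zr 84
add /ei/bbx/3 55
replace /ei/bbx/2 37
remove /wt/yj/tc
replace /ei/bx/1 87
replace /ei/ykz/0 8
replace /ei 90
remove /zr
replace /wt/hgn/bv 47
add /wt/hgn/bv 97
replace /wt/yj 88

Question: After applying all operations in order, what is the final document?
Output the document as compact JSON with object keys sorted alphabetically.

After op 1 (remove /gv): {"ei":{"bbx":[19,27,32],"bx":[26,21],"ykz":[17,33,37]},"wt":{"hgn":{"bv":99,"f":40,"kb":89,"pl":45},"yj":{"a":44,"il":19,"q":68,"tc":7}},"zr":{"jdw":{"c":98,"rm":23},"w":{"ir":39,"le":30,"t":86,"vml":49}}}
After op 2 (add /wt/yj/s 54): {"ei":{"bbx":[19,27,32],"bx":[26,21],"ykz":[17,33,37]},"wt":{"hgn":{"bv":99,"f":40,"kb":89,"pl":45},"yj":{"a":44,"il":19,"q":68,"s":54,"tc":7}},"zr":{"jdw":{"c":98,"rm":23},"w":{"ir":39,"le":30,"t":86,"vml":49}}}
After op 3 (replace /zr 84): {"ei":{"bbx":[19,27,32],"bx":[26,21],"ykz":[17,33,37]},"wt":{"hgn":{"bv":99,"f":40,"kb":89,"pl":45},"yj":{"a":44,"il":19,"q":68,"s":54,"tc":7}},"zr":84}
After op 4 (add /ei/bbx/3 55): {"ei":{"bbx":[19,27,32,55],"bx":[26,21],"ykz":[17,33,37]},"wt":{"hgn":{"bv":99,"f":40,"kb":89,"pl":45},"yj":{"a":44,"il":19,"q":68,"s":54,"tc":7}},"zr":84}
After op 5 (replace /ei/bbx/2 37): {"ei":{"bbx":[19,27,37,55],"bx":[26,21],"ykz":[17,33,37]},"wt":{"hgn":{"bv":99,"f":40,"kb":89,"pl":45},"yj":{"a":44,"il":19,"q":68,"s":54,"tc":7}},"zr":84}
After op 6 (remove /wt/yj/tc): {"ei":{"bbx":[19,27,37,55],"bx":[26,21],"ykz":[17,33,37]},"wt":{"hgn":{"bv":99,"f":40,"kb":89,"pl":45},"yj":{"a":44,"il":19,"q":68,"s":54}},"zr":84}
After op 7 (replace /ei/bx/1 87): {"ei":{"bbx":[19,27,37,55],"bx":[26,87],"ykz":[17,33,37]},"wt":{"hgn":{"bv":99,"f":40,"kb":89,"pl":45},"yj":{"a":44,"il":19,"q":68,"s":54}},"zr":84}
After op 8 (replace /ei/ykz/0 8): {"ei":{"bbx":[19,27,37,55],"bx":[26,87],"ykz":[8,33,37]},"wt":{"hgn":{"bv":99,"f":40,"kb":89,"pl":45},"yj":{"a":44,"il":19,"q":68,"s":54}},"zr":84}
After op 9 (replace /ei 90): {"ei":90,"wt":{"hgn":{"bv":99,"f":40,"kb":89,"pl":45},"yj":{"a":44,"il":19,"q":68,"s":54}},"zr":84}
After op 10 (remove /zr): {"ei":90,"wt":{"hgn":{"bv":99,"f":40,"kb":89,"pl":45},"yj":{"a":44,"il":19,"q":68,"s":54}}}
After op 11 (replace /wt/hgn/bv 47): {"ei":90,"wt":{"hgn":{"bv":47,"f":40,"kb":89,"pl":45},"yj":{"a":44,"il":19,"q":68,"s":54}}}
After op 12 (add /wt/hgn/bv 97): {"ei":90,"wt":{"hgn":{"bv":97,"f":40,"kb":89,"pl":45},"yj":{"a":44,"il":19,"q":68,"s":54}}}
After op 13 (replace /wt/yj 88): {"ei":90,"wt":{"hgn":{"bv":97,"f":40,"kb":89,"pl":45},"yj":88}}

Answer: {"ei":90,"wt":{"hgn":{"bv":97,"f":40,"kb":89,"pl":45},"yj":88}}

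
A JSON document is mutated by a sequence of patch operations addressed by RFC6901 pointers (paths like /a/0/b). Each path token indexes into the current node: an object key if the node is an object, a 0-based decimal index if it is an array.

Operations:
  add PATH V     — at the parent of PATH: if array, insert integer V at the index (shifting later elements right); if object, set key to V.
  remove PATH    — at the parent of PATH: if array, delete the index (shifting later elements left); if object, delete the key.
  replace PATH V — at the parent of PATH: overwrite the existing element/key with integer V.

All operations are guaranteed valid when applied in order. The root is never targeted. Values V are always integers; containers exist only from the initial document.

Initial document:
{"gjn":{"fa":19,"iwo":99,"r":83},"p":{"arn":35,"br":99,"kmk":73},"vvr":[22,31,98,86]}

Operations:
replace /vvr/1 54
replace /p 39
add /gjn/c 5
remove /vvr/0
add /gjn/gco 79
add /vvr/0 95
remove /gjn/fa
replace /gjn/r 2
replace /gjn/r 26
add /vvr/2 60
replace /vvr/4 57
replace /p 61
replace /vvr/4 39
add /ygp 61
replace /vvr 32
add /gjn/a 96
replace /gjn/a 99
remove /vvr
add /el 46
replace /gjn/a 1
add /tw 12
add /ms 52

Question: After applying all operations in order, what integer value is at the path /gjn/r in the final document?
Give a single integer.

Answer: 26

Derivation:
After op 1 (replace /vvr/1 54): {"gjn":{"fa":19,"iwo":99,"r":83},"p":{"arn":35,"br":99,"kmk":73},"vvr":[22,54,98,86]}
After op 2 (replace /p 39): {"gjn":{"fa":19,"iwo":99,"r":83},"p":39,"vvr":[22,54,98,86]}
After op 3 (add /gjn/c 5): {"gjn":{"c":5,"fa":19,"iwo":99,"r":83},"p":39,"vvr":[22,54,98,86]}
After op 4 (remove /vvr/0): {"gjn":{"c":5,"fa":19,"iwo":99,"r":83},"p":39,"vvr":[54,98,86]}
After op 5 (add /gjn/gco 79): {"gjn":{"c":5,"fa":19,"gco":79,"iwo":99,"r":83},"p":39,"vvr":[54,98,86]}
After op 6 (add /vvr/0 95): {"gjn":{"c":5,"fa":19,"gco":79,"iwo":99,"r":83},"p":39,"vvr":[95,54,98,86]}
After op 7 (remove /gjn/fa): {"gjn":{"c":5,"gco":79,"iwo":99,"r":83},"p":39,"vvr":[95,54,98,86]}
After op 8 (replace /gjn/r 2): {"gjn":{"c":5,"gco":79,"iwo":99,"r":2},"p":39,"vvr":[95,54,98,86]}
After op 9 (replace /gjn/r 26): {"gjn":{"c":5,"gco":79,"iwo":99,"r":26},"p":39,"vvr":[95,54,98,86]}
After op 10 (add /vvr/2 60): {"gjn":{"c":5,"gco":79,"iwo":99,"r":26},"p":39,"vvr":[95,54,60,98,86]}
After op 11 (replace /vvr/4 57): {"gjn":{"c":5,"gco":79,"iwo":99,"r":26},"p":39,"vvr":[95,54,60,98,57]}
After op 12 (replace /p 61): {"gjn":{"c":5,"gco":79,"iwo":99,"r":26},"p":61,"vvr":[95,54,60,98,57]}
After op 13 (replace /vvr/4 39): {"gjn":{"c":5,"gco":79,"iwo":99,"r":26},"p":61,"vvr":[95,54,60,98,39]}
After op 14 (add /ygp 61): {"gjn":{"c":5,"gco":79,"iwo":99,"r":26},"p":61,"vvr":[95,54,60,98,39],"ygp":61}
After op 15 (replace /vvr 32): {"gjn":{"c":5,"gco":79,"iwo":99,"r":26},"p":61,"vvr":32,"ygp":61}
After op 16 (add /gjn/a 96): {"gjn":{"a":96,"c":5,"gco":79,"iwo":99,"r":26},"p":61,"vvr":32,"ygp":61}
After op 17 (replace /gjn/a 99): {"gjn":{"a":99,"c":5,"gco":79,"iwo":99,"r":26},"p":61,"vvr":32,"ygp":61}
After op 18 (remove /vvr): {"gjn":{"a":99,"c":5,"gco":79,"iwo":99,"r":26},"p":61,"ygp":61}
After op 19 (add /el 46): {"el":46,"gjn":{"a":99,"c":5,"gco":79,"iwo":99,"r":26},"p":61,"ygp":61}
After op 20 (replace /gjn/a 1): {"el":46,"gjn":{"a":1,"c":5,"gco":79,"iwo":99,"r":26},"p":61,"ygp":61}
After op 21 (add /tw 12): {"el":46,"gjn":{"a":1,"c":5,"gco":79,"iwo":99,"r":26},"p":61,"tw":12,"ygp":61}
After op 22 (add /ms 52): {"el":46,"gjn":{"a":1,"c":5,"gco":79,"iwo":99,"r":26},"ms":52,"p":61,"tw":12,"ygp":61}
Value at /gjn/r: 26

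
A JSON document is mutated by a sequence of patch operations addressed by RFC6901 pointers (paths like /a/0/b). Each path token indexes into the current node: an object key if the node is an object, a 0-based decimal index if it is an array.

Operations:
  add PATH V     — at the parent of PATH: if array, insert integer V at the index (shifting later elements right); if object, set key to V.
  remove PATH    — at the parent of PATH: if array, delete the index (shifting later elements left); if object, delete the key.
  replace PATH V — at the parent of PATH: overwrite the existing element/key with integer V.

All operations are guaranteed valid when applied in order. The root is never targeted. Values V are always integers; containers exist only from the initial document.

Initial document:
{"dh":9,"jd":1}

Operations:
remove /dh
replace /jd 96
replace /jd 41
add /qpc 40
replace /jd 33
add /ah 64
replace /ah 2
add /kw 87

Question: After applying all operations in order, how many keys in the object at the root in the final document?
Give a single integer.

After op 1 (remove /dh): {"jd":1}
After op 2 (replace /jd 96): {"jd":96}
After op 3 (replace /jd 41): {"jd":41}
After op 4 (add /qpc 40): {"jd":41,"qpc":40}
After op 5 (replace /jd 33): {"jd":33,"qpc":40}
After op 6 (add /ah 64): {"ah":64,"jd":33,"qpc":40}
After op 7 (replace /ah 2): {"ah":2,"jd":33,"qpc":40}
After op 8 (add /kw 87): {"ah":2,"jd":33,"kw":87,"qpc":40}
Size at the root: 4

Answer: 4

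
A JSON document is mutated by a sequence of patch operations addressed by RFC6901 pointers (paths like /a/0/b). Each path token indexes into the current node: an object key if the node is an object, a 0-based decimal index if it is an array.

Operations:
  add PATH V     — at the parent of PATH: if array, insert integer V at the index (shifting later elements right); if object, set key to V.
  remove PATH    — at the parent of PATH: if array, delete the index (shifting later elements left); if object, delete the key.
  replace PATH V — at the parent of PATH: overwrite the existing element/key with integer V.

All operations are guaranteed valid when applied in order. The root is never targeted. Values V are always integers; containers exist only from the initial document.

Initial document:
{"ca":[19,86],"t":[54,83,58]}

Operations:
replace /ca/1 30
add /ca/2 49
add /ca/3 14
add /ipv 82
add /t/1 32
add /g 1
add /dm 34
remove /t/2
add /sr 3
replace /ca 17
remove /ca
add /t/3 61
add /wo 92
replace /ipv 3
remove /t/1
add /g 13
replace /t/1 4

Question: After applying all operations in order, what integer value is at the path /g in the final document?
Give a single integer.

After op 1 (replace /ca/1 30): {"ca":[19,30],"t":[54,83,58]}
After op 2 (add /ca/2 49): {"ca":[19,30,49],"t":[54,83,58]}
After op 3 (add /ca/3 14): {"ca":[19,30,49,14],"t":[54,83,58]}
After op 4 (add /ipv 82): {"ca":[19,30,49,14],"ipv":82,"t":[54,83,58]}
After op 5 (add /t/1 32): {"ca":[19,30,49,14],"ipv":82,"t":[54,32,83,58]}
After op 6 (add /g 1): {"ca":[19,30,49,14],"g":1,"ipv":82,"t":[54,32,83,58]}
After op 7 (add /dm 34): {"ca":[19,30,49,14],"dm":34,"g":1,"ipv":82,"t":[54,32,83,58]}
After op 8 (remove /t/2): {"ca":[19,30,49,14],"dm":34,"g":1,"ipv":82,"t":[54,32,58]}
After op 9 (add /sr 3): {"ca":[19,30,49,14],"dm":34,"g":1,"ipv":82,"sr":3,"t":[54,32,58]}
After op 10 (replace /ca 17): {"ca":17,"dm":34,"g":1,"ipv":82,"sr":3,"t":[54,32,58]}
After op 11 (remove /ca): {"dm":34,"g":1,"ipv":82,"sr":3,"t":[54,32,58]}
After op 12 (add /t/3 61): {"dm":34,"g":1,"ipv":82,"sr":3,"t":[54,32,58,61]}
After op 13 (add /wo 92): {"dm":34,"g":1,"ipv":82,"sr":3,"t":[54,32,58,61],"wo":92}
After op 14 (replace /ipv 3): {"dm":34,"g":1,"ipv":3,"sr":3,"t":[54,32,58,61],"wo":92}
After op 15 (remove /t/1): {"dm":34,"g":1,"ipv":3,"sr":3,"t":[54,58,61],"wo":92}
After op 16 (add /g 13): {"dm":34,"g":13,"ipv":3,"sr":3,"t":[54,58,61],"wo":92}
After op 17 (replace /t/1 4): {"dm":34,"g":13,"ipv":3,"sr":3,"t":[54,4,61],"wo":92}
Value at /g: 13

Answer: 13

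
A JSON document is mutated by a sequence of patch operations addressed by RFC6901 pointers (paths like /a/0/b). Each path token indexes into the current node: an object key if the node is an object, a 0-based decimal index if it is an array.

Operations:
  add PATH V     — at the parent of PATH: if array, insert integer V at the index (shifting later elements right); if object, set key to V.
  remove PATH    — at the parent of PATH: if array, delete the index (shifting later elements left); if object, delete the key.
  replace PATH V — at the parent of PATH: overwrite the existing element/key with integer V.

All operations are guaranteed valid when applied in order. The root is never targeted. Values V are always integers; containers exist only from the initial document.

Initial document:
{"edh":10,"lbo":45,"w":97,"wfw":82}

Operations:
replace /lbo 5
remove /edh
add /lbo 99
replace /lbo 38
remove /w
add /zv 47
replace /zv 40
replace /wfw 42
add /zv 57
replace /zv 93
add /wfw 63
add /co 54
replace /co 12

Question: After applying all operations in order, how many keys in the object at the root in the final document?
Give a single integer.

Answer: 4

Derivation:
After op 1 (replace /lbo 5): {"edh":10,"lbo":5,"w":97,"wfw":82}
After op 2 (remove /edh): {"lbo":5,"w":97,"wfw":82}
After op 3 (add /lbo 99): {"lbo":99,"w":97,"wfw":82}
After op 4 (replace /lbo 38): {"lbo":38,"w":97,"wfw":82}
After op 5 (remove /w): {"lbo":38,"wfw":82}
After op 6 (add /zv 47): {"lbo":38,"wfw":82,"zv":47}
After op 7 (replace /zv 40): {"lbo":38,"wfw":82,"zv":40}
After op 8 (replace /wfw 42): {"lbo":38,"wfw":42,"zv":40}
After op 9 (add /zv 57): {"lbo":38,"wfw":42,"zv":57}
After op 10 (replace /zv 93): {"lbo":38,"wfw":42,"zv":93}
After op 11 (add /wfw 63): {"lbo":38,"wfw":63,"zv":93}
After op 12 (add /co 54): {"co":54,"lbo":38,"wfw":63,"zv":93}
After op 13 (replace /co 12): {"co":12,"lbo":38,"wfw":63,"zv":93}
Size at the root: 4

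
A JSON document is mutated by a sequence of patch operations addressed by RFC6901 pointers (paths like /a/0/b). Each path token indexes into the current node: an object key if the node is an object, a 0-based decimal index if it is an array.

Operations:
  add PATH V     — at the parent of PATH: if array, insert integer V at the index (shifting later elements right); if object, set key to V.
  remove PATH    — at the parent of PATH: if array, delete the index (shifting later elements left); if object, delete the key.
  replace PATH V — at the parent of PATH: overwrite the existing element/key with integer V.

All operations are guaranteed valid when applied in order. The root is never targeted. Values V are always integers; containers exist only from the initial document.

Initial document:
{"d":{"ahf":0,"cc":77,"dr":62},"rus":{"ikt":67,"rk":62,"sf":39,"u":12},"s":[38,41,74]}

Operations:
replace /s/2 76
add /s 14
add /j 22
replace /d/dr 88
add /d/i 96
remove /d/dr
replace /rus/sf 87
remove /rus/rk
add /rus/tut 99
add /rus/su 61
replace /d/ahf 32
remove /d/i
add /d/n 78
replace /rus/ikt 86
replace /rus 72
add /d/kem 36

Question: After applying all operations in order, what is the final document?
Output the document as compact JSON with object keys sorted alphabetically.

After op 1 (replace /s/2 76): {"d":{"ahf":0,"cc":77,"dr":62},"rus":{"ikt":67,"rk":62,"sf":39,"u":12},"s":[38,41,76]}
After op 2 (add /s 14): {"d":{"ahf":0,"cc":77,"dr":62},"rus":{"ikt":67,"rk":62,"sf":39,"u":12},"s":14}
After op 3 (add /j 22): {"d":{"ahf":0,"cc":77,"dr":62},"j":22,"rus":{"ikt":67,"rk":62,"sf":39,"u":12},"s":14}
After op 4 (replace /d/dr 88): {"d":{"ahf":0,"cc":77,"dr":88},"j":22,"rus":{"ikt":67,"rk":62,"sf":39,"u":12},"s":14}
After op 5 (add /d/i 96): {"d":{"ahf":0,"cc":77,"dr":88,"i":96},"j":22,"rus":{"ikt":67,"rk":62,"sf":39,"u":12},"s":14}
After op 6 (remove /d/dr): {"d":{"ahf":0,"cc":77,"i":96},"j":22,"rus":{"ikt":67,"rk":62,"sf":39,"u":12},"s":14}
After op 7 (replace /rus/sf 87): {"d":{"ahf":0,"cc":77,"i":96},"j":22,"rus":{"ikt":67,"rk":62,"sf":87,"u":12},"s":14}
After op 8 (remove /rus/rk): {"d":{"ahf":0,"cc":77,"i":96},"j":22,"rus":{"ikt":67,"sf":87,"u":12},"s":14}
After op 9 (add /rus/tut 99): {"d":{"ahf":0,"cc":77,"i":96},"j":22,"rus":{"ikt":67,"sf":87,"tut":99,"u":12},"s":14}
After op 10 (add /rus/su 61): {"d":{"ahf":0,"cc":77,"i":96},"j":22,"rus":{"ikt":67,"sf":87,"su":61,"tut":99,"u":12},"s":14}
After op 11 (replace /d/ahf 32): {"d":{"ahf":32,"cc":77,"i":96},"j":22,"rus":{"ikt":67,"sf":87,"su":61,"tut":99,"u":12},"s":14}
After op 12 (remove /d/i): {"d":{"ahf":32,"cc":77},"j":22,"rus":{"ikt":67,"sf":87,"su":61,"tut":99,"u":12},"s":14}
After op 13 (add /d/n 78): {"d":{"ahf":32,"cc":77,"n":78},"j":22,"rus":{"ikt":67,"sf":87,"su":61,"tut":99,"u":12},"s":14}
After op 14 (replace /rus/ikt 86): {"d":{"ahf":32,"cc":77,"n":78},"j":22,"rus":{"ikt":86,"sf":87,"su":61,"tut":99,"u":12},"s":14}
After op 15 (replace /rus 72): {"d":{"ahf":32,"cc":77,"n":78},"j":22,"rus":72,"s":14}
After op 16 (add /d/kem 36): {"d":{"ahf":32,"cc":77,"kem":36,"n":78},"j":22,"rus":72,"s":14}

Answer: {"d":{"ahf":32,"cc":77,"kem":36,"n":78},"j":22,"rus":72,"s":14}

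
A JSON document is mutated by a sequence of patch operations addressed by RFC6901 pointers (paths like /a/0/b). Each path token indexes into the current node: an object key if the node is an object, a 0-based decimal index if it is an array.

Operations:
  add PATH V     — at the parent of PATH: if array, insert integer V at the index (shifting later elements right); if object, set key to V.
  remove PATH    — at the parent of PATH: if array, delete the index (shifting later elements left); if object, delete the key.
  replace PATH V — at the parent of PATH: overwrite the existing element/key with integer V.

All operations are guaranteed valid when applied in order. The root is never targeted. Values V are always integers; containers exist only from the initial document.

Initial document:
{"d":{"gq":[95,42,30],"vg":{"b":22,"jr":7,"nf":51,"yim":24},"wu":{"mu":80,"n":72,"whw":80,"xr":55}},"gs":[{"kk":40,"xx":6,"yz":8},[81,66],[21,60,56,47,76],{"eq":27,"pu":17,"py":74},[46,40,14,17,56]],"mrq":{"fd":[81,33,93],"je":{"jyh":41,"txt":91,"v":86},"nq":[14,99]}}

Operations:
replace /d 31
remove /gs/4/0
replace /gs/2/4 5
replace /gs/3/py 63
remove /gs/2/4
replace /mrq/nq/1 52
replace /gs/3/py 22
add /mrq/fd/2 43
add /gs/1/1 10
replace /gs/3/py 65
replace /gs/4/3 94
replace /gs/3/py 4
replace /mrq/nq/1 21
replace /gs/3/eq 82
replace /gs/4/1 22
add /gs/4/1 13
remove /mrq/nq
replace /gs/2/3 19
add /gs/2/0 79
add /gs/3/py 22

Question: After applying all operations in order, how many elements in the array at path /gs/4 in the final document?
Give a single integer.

After op 1 (replace /d 31): {"d":31,"gs":[{"kk":40,"xx":6,"yz":8},[81,66],[21,60,56,47,76],{"eq":27,"pu":17,"py":74},[46,40,14,17,56]],"mrq":{"fd":[81,33,93],"je":{"jyh":41,"txt":91,"v":86},"nq":[14,99]}}
After op 2 (remove /gs/4/0): {"d":31,"gs":[{"kk":40,"xx":6,"yz":8},[81,66],[21,60,56,47,76],{"eq":27,"pu":17,"py":74},[40,14,17,56]],"mrq":{"fd":[81,33,93],"je":{"jyh":41,"txt":91,"v":86},"nq":[14,99]}}
After op 3 (replace /gs/2/4 5): {"d":31,"gs":[{"kk":40,"xx":6,"yz":8},[81,66],[21,60,56,47,5],{"eq":27,"pu":17,"py":74},[40,14,17,56]],"mrq":{"fd":[81,33,93],"je":{"jyh":41,"txt":91,"v":86},"nq":[14,99]}}
After op 4 (replace /gs/3/py 63): {"d":31,"gs":[{"kk":40,"xx":6,"yz":8},[81,66],[21,60,56,47,5],{"eq":27,"pu":17,"py":63},[40,14,17,56]],"mrq":{"fd":[81,33,93],"je":{"jyh":41,"txt":91,"v":86},"nq":[14,99]}}
After op 5 (remove /gs/2/4): {"d":31,"gs":[{"kk":40,"xx":6,"yz":8},[81,66],[21,60,56,47],{"eq":27,"pu":17,"py":63},[40,14,17,56]],"mrq":{"fd":[81,33,93],"je":{"jyh":41,"txt":91,"v":86},"nq":[14,99]}}
After op 6 (replace /mrq/nq/1 52): {"d":31,"gs":[{"kk":40,"xx":6,"yz":8},[81,66],[21,60,56,47],{"eq":27,"pu":17,"py":63},[40,14,17,56]],"mrq":{"fd":[81,33,93],"je":{"jyh":41,"txt":91,"v":86},"nq":[14,52]}}
After op 7 (replace /gs/3/py 22): {"d":31,"gs":[{"kk":40,"xx":6,"yz":8},[81,66],[21,60,56,47],{"eq":27,"pu":17,"py":22},[40,14,17,56]],"mrq":{"fd":[81,33,93],"je":{"jyh":41,"txt":91,"v":86},"nq":[14,52]}}
After op 8 (add /mrq/fd/2 43): {"d":31,"gs":[{"kk":40,"xx":6,"yz":8},[81,66],[21,60,56,47],{"eq":27,"pu":17,"py":22},[40,14,17,56]],"mrq":{"fd":[81,33,43,93],"je":{"jyh":41,"txt":91,"v":86},"nq":[14,52]}}
After op 9 (add /gs/1/1 10): {"d":31,"gs":[{"kk":40,"xx":6,"yz":8},[81,10,66],[21,60,56,47],{"eq":27,"pu":17,"py":22},[40,14,17,56]],"mrq":{"fd":[81,33,43,93],"je":{"jyh":41,"txt":91,"v":86},"nq":[14,52]}}
After op 10 (replace /gs/3/py 65): {"d":31,"gs":[{"kk":40,"xx":6,"yz":8},[81,10,66],[21,60,56,47],{"eq":27,"pu":17,"py":65},[40,14,17,56]],"mrq":{"fd":[81,33,43,93],"je":{"jyh":41,"txt":91,"v":86},"nq":[14,52]}}
After op 11 (replace /gs/4/3 94): {"d":31,"gs":[{"kk":40,"xx":6,"yz":8},[81,10,66],[21,60,56,47],{"eq":27,"pu":17,"py":65},[40,14,17,94]],"mrq":{"fd":[81,33,43,93],"je":{"jyh":41,"txt":91,"v":86},"nq":[14,52]}}
After op 12 (replace /gs/3/py 4): {"d":31,"gs":[{"kk":40,"xx":6,"yz":8},[81,10,66],[21,60,56,47],{"eq":27,"pu":17,"py":4},[40,14,17,94]],"mrq":{"fd":[81,33,43,93],"je":{"jyh":41,"txt":91,"v":86},"nq":[14,52]}}
After op 13 (replace /mrq/nq/1 21): {"d":31,"gs":[{"kk":40,"xx":6,"yz":8},[81,10,66],[21,60,56,47],{"eq":27,"pu":17,"py":4},[40,14,17,94]],"mrq":{"fd":[81,33,43,93],"je":{"jyh":41,"txt":91,"v":86},"nq":[14,21]}}
After op 14 (replace /gs/3/eq 82): {"d":31,"gs":[{"kk":40,"xx":6,"yz":8},[81,10,66],[21,60,56,47],{"eq":82,"pu":17,"py":4},[40,14,17,94]],"mrq":{"fd":[81,33,43,93],"je":{"jyh":41,"txt":91,"v":86},"nq":[14,21]}}
After op 15 (replace /gs/4/1 22): {"d":31,"gs":[{"kk":40,"xx":6,"yz":8},[81,10,66],[21,60,56,47],{"eq":82,"pu":17,"py":4},[40,22,17,94]],"mrq":{"fd":[81,33,43,93],"je":{"jyh":41,"txt":91,"v":86},"nq":[14,21]}}
After op 16 (add /gs/4/1 13): {"d":31,"gs":[{"kk":40,"xx":6,"yz":8},[81,10,66],[21,60,56,47],{"eq":82,"pu":17,"py":4},[40,13,22,17,94]],"mrq":{"fd":[81,33,43,93],"je":{"jyh":41,"txt":91,"v":86},"nq":[14,21]}}
After op 17 (remove /mrq/nq): {"d":31,"gs":[{"kk":40,"xx":6,"yz":8},[81,10,66],[21,60,56,47],{"eq":82,"pu":17,"py":4},[40,13,22,17,94]],"mrq":{"fd":[81,33,43,93],"je":{"jyh":41,"txt":91,"v":86}}}
After op 18 (replace /gs/2/3 19): {"d":31,"gs":[{"kk":40,"xx":6,"yz":8},[81,10,66],[21,60,56,19],{"eq":82,"pu":17,"py":4},[40,13,22,17,94]],"mrq":{"fd":[81,33,43,93],"je":{"jyh":41,"txt":91,"v":86}}}
After op 19 (add /gs/2/0 79): {"d":31,"gs":[{"kk":40,"xx":6,"yz":8},[81,10,66],[79,21,60,56,19],{"eq":82,"pu":17,"py":4},[40,13,22,17,94]],"mrq":{"fd":[81,33,43,93],"je":{"jyh":41,"txt":91,"v":86}}}
After op 20 (add /gs/3/py 22): {"d":31,"gs":[{"kk":40,"xx":6,"yz":8},[81,10,66],[79,21,60,56,19],{"eq":82,"pu":17,"py":22},[40,13,22,17,94]],"mrq":{"fd":[81,33,43,93],"je":{"jyh":41,"txt":91,"v":86}}}
Size at path /gs/4: 5

Answer: 5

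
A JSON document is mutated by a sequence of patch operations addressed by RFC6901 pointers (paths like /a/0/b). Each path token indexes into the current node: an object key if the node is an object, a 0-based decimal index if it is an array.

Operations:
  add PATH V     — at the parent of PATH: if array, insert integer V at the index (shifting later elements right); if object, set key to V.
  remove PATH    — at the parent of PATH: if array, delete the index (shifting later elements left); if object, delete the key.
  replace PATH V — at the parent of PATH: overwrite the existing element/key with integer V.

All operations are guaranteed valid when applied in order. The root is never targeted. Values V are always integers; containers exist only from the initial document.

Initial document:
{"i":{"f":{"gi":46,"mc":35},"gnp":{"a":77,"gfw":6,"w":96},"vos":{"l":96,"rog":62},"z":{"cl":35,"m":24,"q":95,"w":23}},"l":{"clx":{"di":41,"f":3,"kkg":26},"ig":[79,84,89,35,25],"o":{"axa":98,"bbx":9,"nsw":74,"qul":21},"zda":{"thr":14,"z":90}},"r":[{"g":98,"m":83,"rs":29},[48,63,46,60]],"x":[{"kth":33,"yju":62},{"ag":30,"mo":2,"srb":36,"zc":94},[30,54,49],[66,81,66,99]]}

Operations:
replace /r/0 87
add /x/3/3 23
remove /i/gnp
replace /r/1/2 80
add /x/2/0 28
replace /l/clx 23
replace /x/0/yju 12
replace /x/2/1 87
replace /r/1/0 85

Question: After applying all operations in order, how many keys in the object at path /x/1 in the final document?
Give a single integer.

Answer: 4

Derivation:
After op 1 (replace /r/0 87): {"i":{"f":{"gi":46,"mc":35},"gnp":{"a":77,"gfw":6,"w":96},"vos":{"l":96,"rog":62},"z":{"cl":35,"m":24,"q":95,"w":23}},"l":{"clx":{"di":41,"f":3,"kkg":26},"ig":[79,84,89,35,25],"o":{"axa":98,"bbx":9,"nsw":74,"qul":21},"zda":{"thr":14,"z":90}},"r":[87,[48,63,46,60]],"x":[{"kth":33,"yju":62},{"ag":30,"mo":2,"srb":36,"zc":94},[30,54,49],[66,81,66,99]]}
After op 2 (add /x/3/3 23): {"i":{"f":{"gi":46,"mc":35},"gnp":{"a":77,"gfw":6,"w":96},"vos":{"l":96,"rog":62},"z":{"cl":35,"m":24,"q":95,"w":23}},"l":{"clx":{"di":41,"f":3,"kkg":26},"ig":[79,84,89,35,25],"o":{"axa":98,"bbx":9,"nsw":74,"qul":21},"zda":{"thr":14,"z":90}},"r":[87,[48,63,46,60]],"x":[{"kth":33,"yju":62},{"ag":30,"mo":2,"srb":36,"zc":94},[30,54,49],[66,81,66,23,99]]}
After op 3 (remove /i/gnp): {"i":{"f":{"gi":46,"mc":35},"vos":{"l":96,"rog":62},"z":{"cl":35,"m":24,"q":95,"w":23}},"l":{"clx":{"di":41,"f":3,"kkg":26},"ig":[79,84,89,35,25],"o":{"axa":98,"bbx":9,"nsw":74,"qul":21},"zda":{"thr":14,"z":90}},"r":[87,[48,63,46,60]],"x":[{"kth":33,"yju":62},{"ag":30,"mo":2,"srb":36,"zc":94},[30,54,49],[66,81,66,23,99]]}
After op 4 (replace /r/1/2 80): {"i":{"f":{"gi":46,"mc":35},"vos":{"l":96,"rog":62},"z":{"cl":35,"m":24,"q":95,"w":23}},"l":{"clx":{"di":41,"f":3,"kkg":26},"ig":[79,84,89,35,25],"o":{"axa":98,"bbx":9,"nsw":74,"qul":21},"zda":{"thr":14,"z":90}},"r":[87,[48,63,80,60]],"x":[{"kth":33,"yju":62},{"ag":30,"mo":2,"srb":36,"zc":94},[30,54,49],[66,81,66,23,99]]}
After op 5 (add /x/2/0 28): {"i":{"f":{"gi":46,"mc":35},"vos":{"l":96,"rog":62},"z":{"cl":35,"m":24,"q":95,"w":23}},"l":{"clx":{"di":41,"f":3,"kkg":26},"ig":[79,84,89,35,25],"o":{"axa":98,"bbx":9,"nsw":74,"qul":21},"zda":{"thr":14,"z":90}},"r":[87,[48,63,80,60]],"x":[{"kth":33,"yju":62},{"ag":30,"mo":2,"srb":36,"zc":94},[28,30,54,49],[66,81,66,23,99]]}
After op 6 (replace /l/clx 23): {"i":{"f":{"gi":46,"mc":35},"vos":{"l":96,"rog":62},"z":{"cl":35,"m":24,"q":95,"w":23}},"l":{"clx":23,"ig":[79,84,89,35,25],"o":{"axa":98,"bbx":9,"nsw":74,"qul":21},"zda":{"thr":14,"z":90}},"r":[87,[48,63,80,60]],"x":[{"kth":33,"yju":62},{"ag":30,"mo":2,"srb":36,"zc":94},[28,30,54,49],[66,81,66,23,99]]}
After op 7 (replace /x/0/yju 12): {"i":{"f":{"gi":46,"mc":35},"vos":{"l":96,"rog":62},"z":{"cl":35,"m":24,"q":95,"w":23}},"l":{"clx":23,"ig":[79,84,89,35,25],"o":{"axa":98,"bbx":9,"nsw":74,"qul":21},"zda":{"thr":14,"z":90}},"r":[87,[48,63,80,60]],"x":[{"kth":33,"yju":12},{"ag":30,"mo":2,"srb":36,"zc":94},[28,30,54,49],[66,81,66,23,99]]}
After op 8 (replace /x/2/1 87): {"i":{"f":{"gi":46,"mc":35},"vos":{"l":96,"rog":62},"z":{"cl":35,"m":24,"q":95,"w":23}},"l":{"clx":23,"ig":[79,84,89,35,25],"o":{"axa":98,"bbx":9,"nsw":74,"qul":21},"zda":{"thr":14,"z":90}},"r":[87,[48,63,80,60]],"x":[{"kth":33,"yju":12},{"ag":30,"mo":2,"srb":36,"zc":94},[28,87,54,49],[66,81,66,23,99]]}
After op 9 (replace /r/1/0 85): {"i":{"f":{"gi":46,"mc":35},"vos":{"l":96,"rog":62},"z":{"cl":35,"m":24,"q":95,"w":23}},"l":{"clx":23,"ig":[79,84,89,35,25],"o":{"axa":98,"bbx":9,"nsw":74,"qul":21},"zda":{"thr":14,"z":90}},"r":[87,[85,63,80,60]],"x":[{"kth":33,"yju":12},{"ag":30,"mo":2,"srb":36,"zc":94},[28,87,54,49],[66,81,66,23,99]]}
Size at path /x/1: 4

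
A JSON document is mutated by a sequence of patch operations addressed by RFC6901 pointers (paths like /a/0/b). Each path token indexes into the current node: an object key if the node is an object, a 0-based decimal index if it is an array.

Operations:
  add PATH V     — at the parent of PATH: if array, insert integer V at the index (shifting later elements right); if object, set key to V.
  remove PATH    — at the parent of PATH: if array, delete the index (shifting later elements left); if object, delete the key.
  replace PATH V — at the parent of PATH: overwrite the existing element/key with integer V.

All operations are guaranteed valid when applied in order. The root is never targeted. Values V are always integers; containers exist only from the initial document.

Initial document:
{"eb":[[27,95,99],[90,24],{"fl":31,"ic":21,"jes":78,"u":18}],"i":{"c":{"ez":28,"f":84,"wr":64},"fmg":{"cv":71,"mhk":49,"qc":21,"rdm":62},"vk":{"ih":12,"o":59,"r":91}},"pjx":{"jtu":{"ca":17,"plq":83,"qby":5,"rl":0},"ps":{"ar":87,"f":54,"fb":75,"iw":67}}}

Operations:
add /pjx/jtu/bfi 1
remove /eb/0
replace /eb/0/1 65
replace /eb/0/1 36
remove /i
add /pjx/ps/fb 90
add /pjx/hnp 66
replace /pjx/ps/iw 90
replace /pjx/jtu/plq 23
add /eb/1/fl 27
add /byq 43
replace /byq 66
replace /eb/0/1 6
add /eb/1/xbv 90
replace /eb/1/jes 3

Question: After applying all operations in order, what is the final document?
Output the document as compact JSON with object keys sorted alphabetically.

After op 1 (add /pjx/jtu/bfi 1): {"eb":[[27,95,99],[90,24],{"fl":31,"ic":21,"jes":78,"u":18}],"i":{"c":{"ez":28,"f":84,"wr":64},"fmg":{"cv":71,"mhk":49,"qc":21,"rdm":62},"vk":{"ih":12,"o":59,"r":91}},"pjx":{"jtu":{"bfi":1,"ca":17,"plq":83,"qby":5,"rl":0},"ps":{"ar":87,"f":54,"fb":75,"iw":67}}}
After op 2 (remove /eb/0): {"eb":[[90,24],{"fl":31,"ic":21,"jes":78,"u":18}],"i":{"c":{"ez":28,"f":84,"wr":64},"fmg":{"cv":71,"mhk":49,"qc":21,"rdm":62},"vk":{"ih":12,"o":59,"r":91}},"pjx":{"jtu":{"bfi":1,"ca":17,"plq":83,"qby":5,"rl":0},"ps":{"ar":87,"f":54,"fb":75,"iw":67}}}
After op 3 (replace /eb/0/1 65): {"eb":[[90,65],{"fl":31,"ic":21,"jes":78,"u":18}],"i":{"c":{"ez":28,"f":84,"wr":64},"fmg":{"cv":71,"mhk":49,"qc":21,"rdm":62},"vk":{"ih":12,"o":59,"r":91}},"pjx":{"jtu":{"bfi":1,"ca":17,"plq":83,"qby":5,"rl":0},"ps":{"ar":87,"f":54,"fb":75,"iw":67}}}
After op 4 (replace /eb/0/1 36): {"eb":[[90,36],{"fl":31,"ic":21,"jes":78,"u":18}],"i":{"c":{"ez":28,"f":84,"wr":64},"fmg":{"cv":71,"mhk":49,"qc":21,"rdm":62},"vk":{"ih":12,"o":59,"r":91}},"pjx":{"jtu":{"bfi":1,"ca":17,"plq":83,"qby":5,"rl":0},"ps":{"ar":87,"f":54,"fb":75,"iw":67}}}
After op 5 (remove /i): {"eb":[[90,36],{"fl":31,"ic":21,"jes":78,"u":18}],"pjx":{"jtu":{"bfi":1,"ca":17,"plq":83,"qby":5,"rl":0},"ps":{"ar":87,"f":54,"fb":75,"iw":67}}}
After op 6 (add /pjx/ps/fb 90): {"eb":[[90,36],{"fl":31,"ic":21,"jes":78,"u":18}],"pjx":{"jtu":{"bfi":1,"ca":17,"plq":83,"qby":5,"rl":0},"ps":{"ar":87,"f":54,"fb":90,"iw":67}}}
After op 7 (add /pjx/hnp 66): {"eb":[[90,36],{"fl":31,"ic":21,"jes":78,"u":18}],"pjx":{"hnp":66,"jtu":{"bfi":1,"ca":17,"plq":83,"qby":5,"rl":0},"ps":{"ar":87,"f":54,"fb":90,"iw":67}}}
After op 8 (replace /pjx/ps/iw 90): {"eb":[[90,36],{"fl":31,"ic":21,"jes":78,"u":18}],"pjx":{"hnp":66,"jtu":{"bfi":1,"ca":17,"plq":83,"qby":5,"rl":0},"ps":{"ar":87,"f":54,"fb":90,"iw":90}}}
After op 9 (replace /pjx/jtu/plq 23): {"eb":[[90,36],{"fl":31,"ic":21,"jes":78,"u":18}],"pjx":{"hnp":66,"jtu":{"bfi":1,"ca":17,"plq":23,"qby":5,"rl":0},"ps":{"ar":87,"f":54,"fb":90,"iw":90}}}
After op 10 (add /eb/1/fl 27): {"eb":[[90,36],{"fl":27,"ic":21,"jes":78,"u":18}],"pjx":{"hnp":66,"jtu":{"bfi":1,"ca":17,"plq":23,"qby":5,"rl":0},"ps":{"ar":87,"f":54,"fb":90,"iw":90}}}
After op 11 (add /byq 43): {"byq":43,"eb":[[90,36],{"fl":27,"ic":21,"jes":78,"u":18}],"pjx":{"hnp":66,"jtu":{"bfi":1,"ca":17,"plq":23,"qby":5,"rl":0},"ps":{"ar":87,"f":54,"fb":90,"iw":90}}}
After op 12 (replace /byq 66): {"byq":66,"eb":[[90,36],{"fl":27,"ic":21,"jes":78,"u":18}],"pjx":{"hnp":66,"jtu":{"bfi":1,"ca":17,"plq":23,"qby":5,"rl":0},"ps":{"ar":87,"f":54,"fb":90,"iw":90}}}
After op 13 (replace /eb/0/1 6): {"byq":66,"eb":[[90,6],{"fl":27,"ic":21,"jes":78,"u":18}],"pjx":{"hnp":66,"jtu":{"bfi":1,"ca":17,"plq":23,"qby":5,"rl":0},"ps":{"ar":87,"f":54,"fb":90,"iw":90}}}
After op 14 (add /eb/1/xbv 90): {"byq":66,"eb":[[90,6],{"fl":27,"ic":21,"jes":78,"u":18,"xbv":90}],"pjx":{"hnp":66,"jtu":{"bfi":1,"ca":17,"plq":23,"qby":5,"rl":0},"ps":{"ar":87,"f":54,"fb":90,"iw":90}}}
After op 15 (replace /eb/1/jes 3): {"byq":66,"eb":[[90,6],{"fl":27,"ic":21,"jes":3,"u":18,"xbv":90}],"pjx":{"hnp":66,"jtu":{"bfi":1,"ca":17,"plq":23,"qby":5,"rl":0},"ps":{"ar":87,"f":54,"fb":90,"iw":90}}}

Answer: {"byq":66,"eb":[[90,6],{"fl":27,"ic":21,"jes":3,"u":18,"xbv":90}],"pjx":{"hnp":66,"jtu":{"bfi":1,"ca":17,"plq":23,"qby":5,"rl":0},"ps":{"ar":87,"f":54,"fb":90,"iw":90}}}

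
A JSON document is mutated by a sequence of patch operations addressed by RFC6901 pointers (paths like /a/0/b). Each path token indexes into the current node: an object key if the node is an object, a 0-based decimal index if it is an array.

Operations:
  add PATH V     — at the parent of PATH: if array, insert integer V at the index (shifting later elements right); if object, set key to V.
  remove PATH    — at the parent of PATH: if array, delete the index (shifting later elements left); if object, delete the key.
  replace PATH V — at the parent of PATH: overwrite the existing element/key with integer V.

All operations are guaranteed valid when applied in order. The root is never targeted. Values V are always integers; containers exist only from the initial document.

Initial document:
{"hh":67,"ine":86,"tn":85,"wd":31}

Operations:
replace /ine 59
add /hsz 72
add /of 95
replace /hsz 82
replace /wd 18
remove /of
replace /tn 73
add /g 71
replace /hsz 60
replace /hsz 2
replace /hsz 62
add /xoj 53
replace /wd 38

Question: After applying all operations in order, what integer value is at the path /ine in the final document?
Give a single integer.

After op 1 (replace /ine 59): {"hh":67,"ine":59,"tn":85,"wd":31}
After op 2 (add /hsz 72): {"hh":67,"hsz":72,"ine":59,"tn":85,"wd":31}
After op 3 (add /of 95): {"hh":67,"hsz":72,"ine":59,"of":95,"tn":85,"wd":31}
After op 4 (replace /hsz 82): {"hh":67,"hsz":82,"ine":59,"of":95,"tn":85,"wd":31}
After op 5 (replace /wd 18): {"hh":67,"hsz":82,"ine":59,"of":95,"tn":85,"wd":18}
After op 6 (remove /of): {"hh":67,"hsz":82,"ine":59,"tn":85,"wd":18}
After op 7 (replace /tn 73): {"hh":67,"hsz":82,"ine":59,"tn":73,"wd":18}
After op 8 (add /g 71): {"g":71,"hh":67,"hsz":82,"ine":59,"tn":73,"wd":18}
After op 9 (replace /hsz 60): {"g":71,"hh":67,"hsz":60,"ine":59,"tn":73,"wd":18}
After op 10 (replace /hsz 2): {"g":71,"hh":67,"hsz":2,"ine":59,"tn":73,"wd":18}
After op 11 (replace /hsz 62): {"g":71,"hh":67,"hsz":62,"ine":59,"tn":73,"wd":18}
After op 12 (add /xoj 53): {"g":71,"hh":67,"hsz":62,"ine":59,"tn":73,"wd":18,"xoj":53}
After op 13 (replace /wd 38): {"g":71,"hh":67,"hsz":62,"ine":59,"tn":73,"wd":38,"xoj":53}
Value at /ine: 59

Answer: 59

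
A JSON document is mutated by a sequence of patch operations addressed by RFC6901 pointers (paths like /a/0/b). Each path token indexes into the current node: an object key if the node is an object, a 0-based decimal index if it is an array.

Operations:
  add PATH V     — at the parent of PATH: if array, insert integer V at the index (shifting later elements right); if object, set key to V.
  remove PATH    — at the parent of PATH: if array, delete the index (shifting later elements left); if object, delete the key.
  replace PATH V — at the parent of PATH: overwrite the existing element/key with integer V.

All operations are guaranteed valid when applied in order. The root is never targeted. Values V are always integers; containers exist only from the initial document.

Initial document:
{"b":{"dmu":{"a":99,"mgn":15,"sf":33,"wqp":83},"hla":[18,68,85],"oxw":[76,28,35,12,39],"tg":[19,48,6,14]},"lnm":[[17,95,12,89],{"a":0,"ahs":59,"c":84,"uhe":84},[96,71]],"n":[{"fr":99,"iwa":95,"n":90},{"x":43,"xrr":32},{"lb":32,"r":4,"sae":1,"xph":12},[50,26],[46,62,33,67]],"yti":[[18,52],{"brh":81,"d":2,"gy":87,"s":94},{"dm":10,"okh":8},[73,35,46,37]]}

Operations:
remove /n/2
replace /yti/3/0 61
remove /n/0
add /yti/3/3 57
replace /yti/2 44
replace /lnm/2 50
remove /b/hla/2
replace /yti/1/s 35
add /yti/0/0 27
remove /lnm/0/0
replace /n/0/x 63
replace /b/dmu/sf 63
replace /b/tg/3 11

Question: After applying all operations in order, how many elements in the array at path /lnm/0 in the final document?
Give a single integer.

After op 1 (remove /n/2): {"b":{"dmu":{"a":99,"mgn":15,"sf":33,"wqp":83},"hla":[18,68,85],"oxw":[76,28,35,12,39],"tg":[19,48,6,14]},"lnm":[[17,95,12,89],{"a":0,"ahs":59,"c":84,"uhe":84},[96,71]],"n":[{"fr":99,"iwa":95,"n":90},{"x":43,"xrr":32},[50,26],[46,62,33,67]],"yti":[[18,52],{"brh":81,"d":2,"gy":87,"s":94},{"dm":10,"okh":8},[73,35,46,37]]}
After op 2 (replace /yti/3/0 61): {"b":{"dmu":{"a":99,"mgn":15,"sf":33,"wqp":83},"hla":[18,68,85],"oxw":[76,28,35,12,39],"tg":[19,48,6,14]},"lnm":[[17,95,12,89],{"a":0,"ahs":59,"c":84,"uhe":84},[96,71]],"n":[{"fr":99,"iwa":95,"n":90},{"x":43,"xrr":32},[50,26],[46,62,33,67]],"yti":[[18,52],{"brh":81,"d":2,"gy":87,"s":94},{"dm":10,"okh":8},[61,35,46,37]]}
After op 3 (remove /n/0): {"b":{"dmu":{"a":99,"mgn":15,"sf":33,"wqp":83},"hla":[18,68,85],"oxw":[76,28,35,12,39],"tg":[19,48,6,14]},"lnm":[[17,95,12,89],{"a":0,"ahs":59,"c":84,"uhe":84},[96,71]],"n":[{"x":43,"xrr":32},[50,26],[46,62,33,67]],"yti":[[18,52],{"brh":81,"d":2,"gy":87,"s":94},{"dm":10,"okh":8},[61,35,46,37]]}
After op 4 (add /yti/3/3 57): {"b":{"dmu":{"a":99,"mgn":15,"sf":33,"wqp":83},"hla":[18,68,85],"oxw":[76,28,35,12,39],"tg":[19,48,6,14]},"lnm":[[17,95,12,89],{"a":0,"ahs":59,"c":84,"uhe":84},[96,71]],"n":[{"x":43,"xrr":32},[50,26],[46,62,33,67]],"yti":[[18,52],{"brh":81,"d":2,"gy":87,"s":94},{"dm":10,"okh":8},[61,35,46,57,37]]}
After op 5 (replace /yti/2 44): {"b":{"dmu":{"a":99,"mgn":15,"sf":33,"wqp":83},"hla":[18,68,85],"oxw":[76,28,35,12,39],"tg":[19,48,6,14]},"lnm":[[17,95,12,89],{"a":0,"ahs":59,"c":84,"uhe":84},[96,71]],"n":[{"x":43,"xrr":32},[50,26],[46,62,33,67]],"yti":[[18,52],{"brh":81,"d":2,"gy":87,"s":94},44,[61,35,46,57,37]]}
After op 6 (replace /lnm/2 50): {"b":{"dmu":{"a":99,"mgn":15,"sf":33,"wqp":83},"hla":[18,68,85],"oxw":[76,28,35,12,39],"tg":[19,48,6,14]},"lnm":[[17,95,12,89],{"a":0,"ahs":59,"c":84,"uhe":84},50],"n":[{"x":43,"xrr":32},[50,26],[46,62,33,67]],"yti":[[18,52],{"brh":81,"d":2,"gy":87,"s":94},44,[61,35,46,57,37]]}
After op 7 (remove /b/hla/2): {"b":{"dmu":{"a":99,"mgn":15,"sf":33,"wqp":83},"hla":[18,68],"oxw":[76,28,35,12,39],"tg":[19,48,6,14]},"lnm":[[17,95,12,89],{"a":0,"ahs":59,"c":84,"uhe":84},50],"n":[{"x":43,"xrr":32},[50,26],[46,62,33,67]],"yti":[[18,52],{"brh":81,"d":2,"gy":87,"s":94},44,[61,35,46,57,37]]}
After op 8 (replace /yti/1/s 35): {"b":{"dmu":{"a":99,"mgn":15,"sf":33,"wqp":83},"hla":[18,68],"oxw":[76,28,35,12,39],"tg":[19,48,6,14]},"lnm":[[17,95,12,89],{"a":0,"ahs":59,"c":84,"uhe":84},50],"n":[{"x":43,"xrr":32},[50,26],[46,62,33,67]],"yti":[[18,52],{"brh":81,"d":2,"gy":87,"s":35},44,[61,35,46,57,37]]}
After op 9 (add /yti/0/0 27): {"b":{"dmu":{"a":99,"mgn":15,"sf":33,"wqp":83},"hla":[18,68],"oxw":[76,28,35,12,39],"tg":[19,48,6,14]},"lnm":[[17,95,12,89],{"a":0,"ahs":59,"c":84,"uhe":84},50],"n":[{"x":43,"xrr":32},[50,26],[46,62,33,67]],"yti":[[27,18,52],{"brh":81,"d":2,"gy":87,"s":35},44,[61,35,46,57,37]]}
After op 10 (remove /lnm/0/0): {"b":{"dmu":{"a":99,"mgn":15,"sf":33,"wqp":83},"hla":[18,68],"oxw":[76,28,35,12,39],"tg":[19,48,6,14]},"lnm":[[95,12,89],{"a":0,"ahs":59,"c":84,"uhe":84},50],"n":[{"x":43,"xrr":32},[50,26],[46,62,33,67]],"yti":[[27,18,52],{"brh":81,"d":2,"gy":87,"s":35},44,[61,35,46,57,37]]}
After op 11 (replace /n/0/x 63): {"b":{"dmu":{"a":99,"mgn":15,"sf":33,"wqp":83},"hla":[18,68],"oxw":[76,28,35,12,39],"tg":[19,48,6,14]},"lnm":[[95,12,89],{"a":0,"ahs":59,"c":84,"uhe":84},50],"n":[{"x":63,"xrr":32},[50,26],[46,62,33,67]],"yti":[[27,18,52],{"brh":81,"d":2,"gy":87,"s":35},44,[61,35,46,57,37]]}
After op 12 (replace /b/dmu/sf 63): {"b":{"dmu":{"a":99,"mgn":15,"sf":63,"wqp":83},"hla":[18,68],"oxw":[76,28,35,12,39],"tg":[19,48,6,14]},"lnm":[[95,12,89],{"a":0,"ahs":59,"c":84,"uhe":84},50],"n":[{"x":63,"xrr":32},[50,26],[46,62,33,67]],"yti":[[27,18,52],{"brh":81,"d":2,"gy":87,"s":35},44,[61,35,46,57,37]]}
After op 13 (replace /b/tg/3 11): {"b":{"dmu":{"a":99,"mgn":15,"sf":63,"wqp":83},"hla":[18,68],"oxw":[76,28,35,12,39],"tg":[19,48,6,11]},"lnm":[[95,12,89],{"a":0,"ahs":59,"c":84,"uhe":84},50],"n":[{"x":63,"xrr":32},[50,26],[46,62,33,67]],"yti":[[27,18,52],{"brh":81,"d":2,"gy":87,"s":35},44,[61,35,46,57,37]]}
Size at path /lnm/0: 3

Answer: 3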